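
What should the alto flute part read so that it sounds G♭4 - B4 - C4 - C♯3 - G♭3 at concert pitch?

The alto flute sounds a perfect fourth below written, so the written part must be a perfect fourth above concert — transpose each note up.
Gb4 to Cb5
B4 to E5
C4 to F4
C#3 to F#3
Gb3 to Cb4

Cb5 E5 F4 F#3 Cb4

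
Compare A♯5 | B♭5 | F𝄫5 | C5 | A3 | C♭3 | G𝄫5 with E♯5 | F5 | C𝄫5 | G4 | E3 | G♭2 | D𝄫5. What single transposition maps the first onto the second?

down a perfect fourth

From A#5 to E#5 is 4 letter names — a fourth of some quality.
E#5 to A#5 is 5 semitones, which makes it a perfect fourth; the second version is lower, so the direction is down.
Checking another pair — Gbb5 → Dbb5 — gives the same interval.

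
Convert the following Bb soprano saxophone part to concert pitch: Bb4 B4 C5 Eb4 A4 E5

Ab4 A4 Bb4 Db4 G4 D5

Written C4 on the Bb soprano saxophone sounds as Bb3, a major second lower; apply that shift to every note.
Bb4 to Ab4
B4 to A4
C5 to Bb4
Eb4 to Db4
A4 to G4
E5 to D5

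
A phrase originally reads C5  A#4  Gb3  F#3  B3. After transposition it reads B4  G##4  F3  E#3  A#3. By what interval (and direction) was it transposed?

down a minor second

From C5 to B4 is 2 letter names — a second of some quality.
B4 to C5 is 1 semitone, which makes it a minor second; the second version is lower, so the direction is down.
Checking another pair — B3 → A#3 — gives the same interval.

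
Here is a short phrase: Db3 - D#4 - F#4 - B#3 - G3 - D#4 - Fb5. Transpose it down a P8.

Db2 D#3 F#3 B#2 G2 D#3 Fb4

A perfect octave down from Db3 gives Db2.
D#4: an octave down reaches D, and 12 semitones makes it D#3.
F#4 down a perfect octave is F#3.
B#3: an octave down reaches B, and 12 semitones makes it B#2.
G3 down a perfect octave is G2.
A perfect octave down from D#4 gives D#3.
Fb5: an octave down reaches F, and 12 semitones makes it Fb4.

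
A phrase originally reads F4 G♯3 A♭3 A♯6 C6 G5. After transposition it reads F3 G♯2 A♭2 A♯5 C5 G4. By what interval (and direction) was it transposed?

From F4 to F3 is 8 letter names — an octave of some quality.
F3 to F4 is 12 semitones, which makes it a perfect octave; the second version is lower, so the direction is down.
Checking another pair — G5 → G4 — gives the same interval.

down a perfect octave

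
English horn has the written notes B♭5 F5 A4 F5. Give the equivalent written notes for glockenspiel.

Eb3 Bb2 D2 Bb2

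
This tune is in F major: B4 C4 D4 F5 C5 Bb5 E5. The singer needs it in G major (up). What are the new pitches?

C#5 D4 E4 G5 D5 C6 F#5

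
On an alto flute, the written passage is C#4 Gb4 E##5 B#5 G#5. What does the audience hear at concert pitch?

The alto flute sounds a perfect fourth below written, so transpose each written note down a perfect fourth.
C#4 gives G#3
Gb4 gives Db4
E##5 gives B##4
B#5 gives F##5
G#5 gives D#5

G#3 Db4 B##4 F##5 D#5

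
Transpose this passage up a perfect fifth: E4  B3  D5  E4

E4: a fifth up reaches B, and 7 semitones makes it B4.
B3: a fifth up reaches F, and 7 semitones makes it F#4.
D5 up a perfect fifth is A5.
E4: a fifth up reaches B, and 7 semitones makes it B4.

B4 F#4 A5 B4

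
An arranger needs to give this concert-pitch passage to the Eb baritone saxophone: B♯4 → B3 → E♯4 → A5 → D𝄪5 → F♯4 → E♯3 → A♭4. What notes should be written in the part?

Written C4 sounds as Eb2 on the Eb baritone saxophone, so concert pitches are written a major thirteenth up.
B#4 becomes G##6
B3 becomes G#5
E#4 becomes C##6
A5 becomes F#7
D##5 becomes B##6
F#4 becomes D#6
E#3 becomes C##5
Ab4 becomes F6

G##6 G#5 C##6 F#7 B##6 D#6 C##5 F6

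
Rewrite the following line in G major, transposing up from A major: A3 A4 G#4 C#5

A major to G major up is a minor seventh, so every note moves up by that interval.
A3 becomes G4
A4 becomes G5
G#4 becomes F#5
C#5 becomes B5

G4 G5 F#5 B5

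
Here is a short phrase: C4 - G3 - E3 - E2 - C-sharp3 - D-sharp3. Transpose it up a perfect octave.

C5 G4 E4 E3 C#4 D#4

C4 to C5
G3 to G4
E3 to E4
E2 to E3
C#3 to C#4
D#3 to D#4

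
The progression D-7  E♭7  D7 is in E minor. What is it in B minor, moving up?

A-7 Bb7 A7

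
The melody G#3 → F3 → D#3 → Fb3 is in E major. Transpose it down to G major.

E major to G major down is a major sixth, so every note moves down by that interval.
G#3 becomes B2
F3 becomes Ab2
D#3 becomes F#2
Fb3 becomes Abb2

B2 Ab2 F#2 Abb2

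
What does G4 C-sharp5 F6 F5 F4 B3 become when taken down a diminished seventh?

A#3 D##4 G#5 G#4 G#3 C##3

G4 down a diminished seventh is A#3.
C#5 down a diminished seventh is D##4.
A diminished seventh down from F6 gives G#5.
A diminished seventh down from F5 gives G#4.
A diminished seventh down from F4 gives G#3.
B3 down a diminished seventh is C##3.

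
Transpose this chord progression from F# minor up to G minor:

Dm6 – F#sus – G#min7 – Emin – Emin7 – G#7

F# minor up to G minor is a minor second; each chord root moves by that interval while the quality stays the same.
Dm6: root D up a minor second → Eb, giving Ebm6.
F#sus: root F# up a minor second → G, giving Gsus.
G#min7: root G# up a minor second → A, giving Amin7.
Emin: root E up a minor second → F, giving Fmin.
Emin7: root E up a minor second → F, giving Fmin7.
G#7: root G# up a minor second → A, giving A7.

Ebm6 Gsus Amin7 Fmin Fmin7 A7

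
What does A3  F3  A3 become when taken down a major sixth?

C3 Ab2 C3

A3 down a major sixth is C3.
F3: a sixth down reaches A, and 9 semitones makes it Ab2.
A3: a sixth down reaches C, and 9 semitones makes it C3.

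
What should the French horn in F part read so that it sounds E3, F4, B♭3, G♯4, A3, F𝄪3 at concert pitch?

Written C4 sounds as F3 on the French horn in F, so concert pitches are written a perfect fifth up.
E3 → B3
F4 → C5
Bb3 → F4
G#4 → D#5
A3 → E4
F##3 → C##4

B3 C5 F4 D#5 E4 C##4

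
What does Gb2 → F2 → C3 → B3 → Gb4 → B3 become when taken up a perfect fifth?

Db3 C3 G3 F#4 Db5 F#4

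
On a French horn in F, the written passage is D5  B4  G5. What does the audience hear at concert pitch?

Written C4 on the French horn in F sounds as F3, a perfect fifth lower; apply that shift to every note.
D5 becomes G4
B4 becomes E4
G5 becomes C5

G4 E4 C5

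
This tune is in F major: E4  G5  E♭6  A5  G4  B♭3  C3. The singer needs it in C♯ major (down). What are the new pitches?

B#3 D#5 B5 E#5 D#4 F#3 G#2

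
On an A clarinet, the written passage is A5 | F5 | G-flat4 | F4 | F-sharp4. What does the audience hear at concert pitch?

F#5 D5 Eb4 D4 D#4

Written C4 on the A clarinet sounds as A3, a minor third lower; apply that shift to every note.
A5 gives F#5
F5 gives D5
Gb4 gives Eb4
F4 gives D4
F#4 gives D#4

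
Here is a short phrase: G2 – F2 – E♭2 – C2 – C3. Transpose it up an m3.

Bb2 Ab2 Gb2 Eb2 Eb3

G2: a third up reaches B, and 3 semitones makes it Bb2.
A minor third up from F2 gives Ab2.
Eb2 up a minor third is Gb2.
C2 up a minor third is Eb2.
C3 up a minor third is Eb3.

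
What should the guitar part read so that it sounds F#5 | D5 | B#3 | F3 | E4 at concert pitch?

F#6 D6 B#4 F4 E5

Written C4 sounds as C3 on the guitar, so concert pitches are written a perfect octave up.
F#5 → F#6
D5 → D6
B#3 → B#4
F3 → F4
E4 → E5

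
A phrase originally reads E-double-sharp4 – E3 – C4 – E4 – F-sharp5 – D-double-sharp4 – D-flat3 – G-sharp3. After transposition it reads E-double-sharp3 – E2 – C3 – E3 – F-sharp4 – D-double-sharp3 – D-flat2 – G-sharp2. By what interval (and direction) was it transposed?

down a perfect octave

From E##4 to E##3 is 8 letter names — an octave of some quality.
E##3 to E##4 is 12 semitones, which makes it a perfect octave; the second version is lower, so the direction is down.
Checking another pair — G#3 → G#2 — gives the same interval.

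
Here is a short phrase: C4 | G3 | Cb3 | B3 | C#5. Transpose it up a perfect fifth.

G4 D4 Gb3 F#4 G#5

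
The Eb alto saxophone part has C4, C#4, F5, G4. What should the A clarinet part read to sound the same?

Gb3 G3 Cb5 Db4

First find concert pitch: the Eb alto saxophone sounds a major sixth below written, so C4 C#4 F5 G4 sounds Eb3 E3 Ab4 Bb3.
Then write for A clarinet: it sounds a minor third below written, so the part must be a minor third above concert.
Eb3 → Gb3
E3 → G3
Ab4 → Cb5
Bb3 → Db4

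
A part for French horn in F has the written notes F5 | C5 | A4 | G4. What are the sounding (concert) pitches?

The French horn in F sounds a perfect fifth below written, so transpose each written note down a perfect fifth.
F5 -> Bb4
C5 -> F4
A4 -> D4
G4 -> C4

Bb4 F4 D4 C4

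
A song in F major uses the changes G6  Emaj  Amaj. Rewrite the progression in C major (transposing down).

D6 Bmaj Emaj

F major down to C major is a perfect fourth; each chord root moves by that interval while the quality stays the same.
G6: root G down a perfect fourth → D, giving D6.
Emaj: root E down a perfect fourth → B, giving Bmaj.
Amaj: root A down a perfect fourth → E, giving Emaj.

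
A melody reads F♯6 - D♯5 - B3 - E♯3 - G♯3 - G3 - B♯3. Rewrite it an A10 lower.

F#6 gives Db5
D#5 gives Bb3
B3 gives Gb2
E#3 gives C2
G#3 gives Eb2
G3 gives Ebb2
B#3 gives G2

Db5 Bb3 Gb2 C2 Eb2 Ebb2 G2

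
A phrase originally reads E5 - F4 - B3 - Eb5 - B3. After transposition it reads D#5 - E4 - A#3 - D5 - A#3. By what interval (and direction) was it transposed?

Take the first pair: E5 → D#5. E to D spans 2 letter names, so the interval is some kind of second.
D#5 to E5 is 1 semitone, which makes it a minor second; the second version is lower, so the direction is down.
Checking another pair — B3 → A#3 — gives the same interval.

down a minor second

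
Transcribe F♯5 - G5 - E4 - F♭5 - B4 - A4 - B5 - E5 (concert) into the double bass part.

F#6 G6 E5 Fb6 B5 A5 B6 E6

Written C4 sounds as C3 on the double bass, so concert pitches are written a perfect octave up.
F#5 → F#6
G5 → G6
E4 → E5
Fb5 → Fb6
B4 → B5
A4 → A5
B5 → B6
E5 → E6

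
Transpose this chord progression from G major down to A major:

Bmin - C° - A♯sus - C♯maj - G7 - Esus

C#min D° B#sus D#maj A7 F#sus

G major down to A major is a minor seventh; each chord root moves by that interval while the quality stays the same.
Bmin: root B down a minor seventh → C#, giving C#min.
C°: root C down a minor seventh → D, giving D°.
A♯sus: root A♯ down a minor seventh → B#, giving B#sus.
C♯maj: root C♯ down a minor seventh → D#, giving D#maj.
G7: root G down a minor seventh → A, giving A7.
Esus: root E down a minor seventh → F#, giving F#sus.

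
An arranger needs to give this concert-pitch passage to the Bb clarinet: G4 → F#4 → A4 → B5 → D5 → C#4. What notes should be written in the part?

Written C4 sounds as Bb3 on the Bb clarinet, so concert pitches are written a major second up.
G4 -> A4
F#4 -> G#4
A4 -> B4
B5 -> C#6
D5 -> E5
C#4 -> D#4

A4 G#4 B4 C#6 E5 D#4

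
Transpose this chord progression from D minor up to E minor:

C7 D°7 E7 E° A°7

D7 E°7 F#7 F#° B°7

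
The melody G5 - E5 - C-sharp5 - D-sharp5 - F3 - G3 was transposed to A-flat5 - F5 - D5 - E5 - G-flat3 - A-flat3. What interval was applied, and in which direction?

up a minor second

From G5 to Ab5 is 2 letter names — a second of some quality.
G5 to Ab5 is 1 semitone, which makes it a minor second; the second version is higher, so the direction is up.
Checking another pair — G3 → Ab3 — gives the same interval.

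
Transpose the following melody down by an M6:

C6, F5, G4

C6 down a major sixth is Eb5.
F5 down a major sixth is Ab4.
A major sixth down from G4 gives Bb3.

Eb5 Ab4 Bb3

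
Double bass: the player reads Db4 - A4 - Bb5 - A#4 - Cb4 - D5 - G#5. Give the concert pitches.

Db3 A3 Bb4 A#3 Cb3 D4 G#4

Written C4 on the double bass sounds as C3, a perfect octave lower; apply that shift to every note.
Db4 becomes Db3
A4 becomes A3
Bb5 becomes Bb4
A#4 becomes A#3
Cb4 becomes Cb3
D5 becomes D4
G#5 becomes G#4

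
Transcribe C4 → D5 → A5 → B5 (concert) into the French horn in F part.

G4 A5 E6 F#6

Written C4 sounds as F3 on the French horn in F, so concert pitches are written a perfect fifth up.
C4 gives G4
D5 gives A5
A5 gives E6
B5 gives F#6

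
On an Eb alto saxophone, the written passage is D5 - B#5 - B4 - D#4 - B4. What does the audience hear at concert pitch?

F4 D#5 D4 F#3 D4

The Eb alto saxophone sounds a major sixth below written, so transpose each written note down a major sixth.
D5 → F4
B#5 → D#5
B4 → D4
D#4 → F#3
B4 → D4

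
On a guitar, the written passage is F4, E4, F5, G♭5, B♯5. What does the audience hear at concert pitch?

F3 E3 F4 Gb4 B#4

Written C4 on the guitar sounds as C3, a perfect octave lower; apply that shift to every note.
F4 gives F3
E4 gives E3
F5 gives F4
Gb5 gives Gb4
B#5 gives B#4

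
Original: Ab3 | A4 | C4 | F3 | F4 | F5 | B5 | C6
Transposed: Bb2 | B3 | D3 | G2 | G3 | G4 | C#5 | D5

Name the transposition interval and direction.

From Ab3 to Bb2 is 7 letter names — a seventh of some quality.
Bb2 to Ab3 is 10 semitones, which makes it a minor seventh; the second version is lower, so the direction is down.
Checking another pair — C6 → D5 — gives the same interval.

down a minor seventh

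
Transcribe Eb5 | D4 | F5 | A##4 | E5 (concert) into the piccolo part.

The piccolo sounds a perfect octave above written, so the written part must be a perfect octave below concert — transpose each note down.
Eb5 gives Eb4
D4 gives D3
F5 gives F4
A##4 gives A##3
E5 gives E4

Eb4 D3 F4 A##3 E4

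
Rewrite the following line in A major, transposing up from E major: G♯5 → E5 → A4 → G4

C#6 A5 D5 C5

E major to A major up is a perfect fourth, so every note moves up by that interval.
G#5 to C#6
E5 to A5
A4 to D5
G4 to C5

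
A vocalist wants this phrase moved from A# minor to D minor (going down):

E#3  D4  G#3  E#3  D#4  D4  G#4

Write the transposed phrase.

A2 Gb3 C3 A2 G3 Gb3 C4

From A# down to D is an augmented fifth; apply that to each pitch.
E#3 → A2
D4 → Gb3
G#3 → C3
E#3 → A2
D#4 → G3
D4 → Gb3
G#4 → C4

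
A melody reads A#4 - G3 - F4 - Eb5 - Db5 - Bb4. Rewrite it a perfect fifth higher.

A#4 → E#5
G3 → D4
F4 → C5
Eb5 → Bb5
Db5 → Ab5
Bb4 → F5

E#5 D4 C5 Bb5 Ab5 F5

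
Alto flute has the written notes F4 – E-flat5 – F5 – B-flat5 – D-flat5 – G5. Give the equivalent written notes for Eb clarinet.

A3 G4 A4 D5 F4 B4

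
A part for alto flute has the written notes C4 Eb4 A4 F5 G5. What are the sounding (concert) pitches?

The alto flute sounds a perfect fourth below written, so transpose each written note down a perfect fourth.
C4 becomes G3
Eb4 becomes Bb3
A4 becomes E4
F5 becomes C5
G5 becomes D5

G3 Bb3 E4 C5 D5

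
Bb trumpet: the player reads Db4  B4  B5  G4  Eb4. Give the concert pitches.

Cb4 A4 A5 F4 Db4

Written C4 on the Bb trumpet sounds as Bb3, a major second lower; apply that shift to every note.
Db4 to Cb4
B4 to A4
B5 to A5
G4 to F4
Eb4 to Db4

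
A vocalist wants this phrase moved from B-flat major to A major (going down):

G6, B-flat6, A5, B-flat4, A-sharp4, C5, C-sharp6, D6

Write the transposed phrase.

F#6 A6 G#5 A4 G##4 B4 B#5 C#6

From B-flat down to A is a minor second; apply that to each pitch.
G6 -> F#6
Bb6 -> A6
A5 -> G#5
Bb4 -> A4
A#4 -> G##4
C5 -> B4
C#6 -> B#5
D6 -> C#6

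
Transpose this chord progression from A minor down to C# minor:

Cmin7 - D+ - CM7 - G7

A minor down to C# minor is a minor sixth; each chord root moves by that interval while the quality stays the same.
Cmin7: root C down a minor sixth → E, giving Emin7.
D+: root D down a minor sixth → F#, giving F#+.
CM7: root C down a minor sixth → E, giving EM7.
G7: root G down a minor sixth → B, giving B7.

Emin7 F#+ EM7 B7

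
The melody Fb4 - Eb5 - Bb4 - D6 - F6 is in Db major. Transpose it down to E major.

G3 F#4 C#4 E#5 G#5

Db major to E major down is a diminished seventh, so every note moves down by that interval.
Fb4 → G3
Eb5 → F#4
Bb4 → C#4
D6 → E#5
F6 → G#5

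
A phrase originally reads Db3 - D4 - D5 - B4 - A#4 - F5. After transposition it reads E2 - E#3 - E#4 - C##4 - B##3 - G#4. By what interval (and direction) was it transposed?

down a diminished seventh

Take the first pair: Db3 → E2. D to E spans 7 letter names, so the interval is some kind of seventh.
E2 to Db3 is 9 semitones, which makes it a diminished seventh; the second version is lower, so the direction is down.
Checking another pair — F5 → G#4 — gives the same interval.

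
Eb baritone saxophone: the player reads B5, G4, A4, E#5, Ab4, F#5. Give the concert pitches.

D4 Bb2 C3 G#3 Cb3 A3

Written C4 on the Eb baritone saxophone sounds as Eb2, a major thirteenth lower; apply that shift to every note.
B5 to D4
G4 to Bb2
A4 to C3
E#5 to G#3
Ab4 to Cb3
F#5 to A3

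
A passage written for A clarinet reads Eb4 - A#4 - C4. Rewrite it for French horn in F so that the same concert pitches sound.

First find concert pitch: the A clarinet sounds a minor third below written, so Eb4 A#4 C4 sounds C4 F##4 A3.
Then write for French horn in F: it sounds a perfect fifth below written, so the part must be a perfect fifth above concert.
C4 → G4
F##4 → C##5
A3 → E4

G4 C##5 E4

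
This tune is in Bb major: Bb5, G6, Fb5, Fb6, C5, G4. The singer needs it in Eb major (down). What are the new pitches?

Bb major to Eb major down is a perfect fifth, so every note moves down by that interval.
Bb5 -> Eb5
G6 -> C6
Fb5 -> Bbb4
Fb6 -> Bbb5
C5 -> F4
G4 -> C4

Eb5 C6 Bbb4 Bbb5 F4 C4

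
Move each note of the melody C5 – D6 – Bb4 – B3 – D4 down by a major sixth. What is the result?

Eb4 F5 Db4 D3 F3

C5 down a major sixth is Eb4.
A major sixth down from D6 gives F5.
Bb4: a sixth down reaches D, and 9 semitones makes it Db4.
A major sixth down from B3 gives D3.
D4 down a major sixth is F3.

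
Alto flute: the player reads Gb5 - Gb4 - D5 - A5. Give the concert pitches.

Db5 Db4 A4 E5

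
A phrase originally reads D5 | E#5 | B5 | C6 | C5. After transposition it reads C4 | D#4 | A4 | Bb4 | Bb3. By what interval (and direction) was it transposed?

From D5 to C4 is 9 letter names — a ninth of some quality.
C4 to D5 is 14 semitones, which makes it a major ninth; the second version is lower, so the direction is down.
Checking another pair — C5 → Bb3 — gives the same interval.

down a major ninth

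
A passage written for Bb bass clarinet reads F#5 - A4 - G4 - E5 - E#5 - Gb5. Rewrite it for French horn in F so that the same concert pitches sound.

B4 D4 C4 A4 A#4 Cb5

First find concert pitch: the Bb bass clarinet sounds a major ninth below written, so F#5 A4 G4 E5 E#5 Gb5 sounds E4 G3 F3 D4 D#4 Fb4.
Then write for French horn in F: it sounds a perfect fifth below written, so the part must be a perfect fifth above concert.
E4 → B4
G3 → D4
F3 → C4
D4 → A4
D#4 → A#4
Fb4 → Cb5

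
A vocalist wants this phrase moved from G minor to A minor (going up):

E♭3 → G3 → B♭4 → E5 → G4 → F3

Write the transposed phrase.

F3 A3 C5 F#5 A4 G3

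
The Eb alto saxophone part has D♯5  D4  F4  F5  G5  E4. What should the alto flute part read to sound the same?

B4 Bb3 Db4 Db5 Eb5 C4

First find concert pitch: the Eb alto saxophone sounds a major sixth below written, so D♯5 D4 F4 F5 G5 E4 sounds F#4 F3 Ab3 Ab4 Bb4 G3.
Then write for alto flute: it sounds a perfect fourth below written, so the part must be a perfect fourth above concert.
F#4 → B4
F3 → Bb3
Ab3 → Db4
Ab4 → Db5
Bb4 → Eb5
G3 → C4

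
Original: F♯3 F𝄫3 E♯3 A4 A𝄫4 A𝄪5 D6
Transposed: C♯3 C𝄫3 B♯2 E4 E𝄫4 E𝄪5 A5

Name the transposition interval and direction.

down a perfect fourth

Take the first pair: F#3 → C#3. F to C spans 4 letter names, so the interval is some kind of fourth.
C#3 to F#3 is 5 semitones, which makes it a perfect fourth; the second version is lower, so the direction is down.
Checking another pair — D6 → A5 — gives the same interval.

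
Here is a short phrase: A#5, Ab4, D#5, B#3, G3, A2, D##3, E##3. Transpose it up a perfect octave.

A#6 Ab5 D#6 B#4 G4 A3 D##4 E##4

A#5 gives A#6
Ab4 gives Ab5
D#5 gives D#6
B#3 gives B#4
G3 gives G4
A2 gives A3
D##3 gives D##4
E##3 gives E##4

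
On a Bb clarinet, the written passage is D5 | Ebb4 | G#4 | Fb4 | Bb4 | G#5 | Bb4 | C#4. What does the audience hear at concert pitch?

Written C4 on the Bb clarinet sounds as Bb3, a major second lower; apply that shift to every note.
D5 to C5
Ebb4 to Dbb4
G#4 to F#4
Fb4 to Ebb4
Bb4 to Ab4
G#5 to F#5
Bb4 to Ab4
C#4 to B3

C5 Dbb4 F#4 Ebb4 Ab4 F#5 Ab4 B3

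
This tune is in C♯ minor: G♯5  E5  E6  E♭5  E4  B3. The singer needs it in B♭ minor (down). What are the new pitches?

F5 Db5 Db6 Dbb5 Db4 Ab3

From C♯ down to B♭ is an augmented second; apply that to each pitch.
G#5 gives F5
E5 gives Db5
E6 gives Db6
Eb5 gives Dbb5
E4 gives Db4
B3 gives Ab3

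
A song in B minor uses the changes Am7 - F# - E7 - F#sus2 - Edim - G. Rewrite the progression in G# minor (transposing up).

F#m7 D# C#7 D#sus2 C#dim E

B minor up to G# minor is a major sixth; each chord root moves by that interval while the quality stays the same.
Am7: root A up a major sixth → F#, giving F#m7.
F#: root F# up a major sixth → D#, giving D#.
E7: root E up a major sixth → C#, giving C#7.
F#sus2: root F# up a major sixth → D#, giving D#sus2.
Edim: root E up a major sixth → C#, giving C#dim.
G: root G up a major sixth → E, giving E.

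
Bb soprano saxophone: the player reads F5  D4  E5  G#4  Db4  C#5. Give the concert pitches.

Written C4 on the Bb soprano saxophone sounds as Bb3, a major second lower; apply that shift to every note.
F5 -> Eb5
D4 -> C4
E5 -> D5
G#4 -> F#4
Db4 -> Cb4
C#5 -> B4

Eb5 C4 D5 F#4 Cb4 B4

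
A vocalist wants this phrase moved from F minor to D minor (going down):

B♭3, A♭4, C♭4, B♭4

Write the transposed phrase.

G3 F4 Ab3 G4

F minor to D minor down is a minor third, so every note moves down by that interval.
Bb3 -> G3
Ab4 -> F4
Cb4 -> Ab3
Bb4 -> G4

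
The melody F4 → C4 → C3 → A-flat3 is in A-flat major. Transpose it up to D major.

B4 F#4 F#3 D4

From A-flat up to D is an augmented fourth; apply that to each pitch.
F4 to B4
C4 to F#4
C3 to F#3
Ab3 to D4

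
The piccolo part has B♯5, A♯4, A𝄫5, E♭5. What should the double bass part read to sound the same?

B#7 A#6 Abb7 Eb7

First find concert pitch: the piccolo sounds a perfect octave above written, so B♯5 A♯4 A𝄫5 E♭5 sounds B#6 A#5 Abb6 Eb6.
Then write for double bass: it sounds a perfect octave below written, so the part must be a perfect octave above concert.
B#6 → B#7
A#5 → A#6
Abb6 → Abb7
Eb6 → Eb7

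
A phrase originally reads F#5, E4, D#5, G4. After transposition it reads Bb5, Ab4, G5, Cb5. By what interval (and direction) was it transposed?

up a diminished fourth

From F#5 to Bb5 is 4 letter names — a fourth of some quality.
F#5 to Bb5 is 4 semitones, which makes it a diminished fourth; the second version is higher, so the direction is up.
Checking another pair — G4 → Cb5 — gives the same interval.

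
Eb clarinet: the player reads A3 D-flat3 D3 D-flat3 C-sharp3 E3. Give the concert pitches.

Written C4 on the Eb clarinet sounds as Eb4, a minor third higher; apply that shift to every note.
A3 → C4
Db3 → Fb3
D3 → F3
Db3 → Fb3
C#3 → E3
E3 → G3

C4 Fb3 F3 Fb3 E3 G3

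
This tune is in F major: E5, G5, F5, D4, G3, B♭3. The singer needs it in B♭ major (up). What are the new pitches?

A5 C6 Bb5 G4 C4 Eb4

F major to B♭ major up is a perfect fourth, so every note moves up by that interval.
E5 → A5
G5 → C6
F5 → Bb5
D4 → G4
G3 → C4
Bb3 → Eb4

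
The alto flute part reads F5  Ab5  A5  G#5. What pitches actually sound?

The alto flute sounds a perfect fourth below written, so transpose each written note down a perfect fourth.
F5 to C5
Ab5 to Eb5
A5 to E5
G#5 to D#5

C5 Eb5 E5 D#5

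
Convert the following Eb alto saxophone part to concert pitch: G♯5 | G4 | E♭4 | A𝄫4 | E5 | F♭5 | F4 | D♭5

Written C4 on the Eb alto saxophone sounds as Eb3, a major sixth lower; apply that shift to every note.
G#5 to B4
G4 to Bb3
Eb4 to Gb3
Abb4 to Cbb4
E5 to G4
Fb5 to Abb4
F4 to Ab3
Db5 to Fb4

B4 Bb3 Gb3 Cbb4 G4 Abb4 Ab3 Fb4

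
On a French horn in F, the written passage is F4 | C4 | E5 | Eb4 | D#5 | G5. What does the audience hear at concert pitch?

The French horn in F sounds a perfect fifth below written, so transpose each written note down a perfect fifth.
F4 -> Bb3
C4 -> F3
E5 -> A4
Eb4 -> Ab3
D#5 -> G#4
G5 -> C5

Bb3 F3 A4 Ab3 G#4 C5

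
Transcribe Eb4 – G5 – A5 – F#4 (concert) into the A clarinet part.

Gb4 Bb5 C6 A4

The A clarinet sounds a minor third below written, so the written part must be a minor third above concert — transpose each note up.
Eb4 to Gb4
G5 to Bb5
A5 to C6
F#4 to A4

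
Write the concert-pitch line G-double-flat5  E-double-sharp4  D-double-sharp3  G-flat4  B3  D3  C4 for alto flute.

The alto flute sounds a perfect fourth below written, so the written part must be a perfect fourth above concert — transpose each note up.
Gbb5 to Cbb6
E##4 to A##4
D##3 to G##3
Gb4 to Cb5
B3 to E4
D3 to G3
C4 to F4

Cbb6 A##4 G##3 Cb5 E4 G3 F4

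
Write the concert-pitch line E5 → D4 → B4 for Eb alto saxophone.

The Eb alto saxophone sounds a major sixth below written, so the written part must be a major sixth above concert — transpose each note up.
E5 gives C#6
D4 gives B4
B4 gives G#5

C#6 B4 G#5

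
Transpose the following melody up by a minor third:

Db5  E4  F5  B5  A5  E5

Db5 to Fb5
E4 to G4
F5 to Ab5
B5 to D6
A5 to C6
E5 to G5

Fb5 G4 Ab5 D6 C6 G5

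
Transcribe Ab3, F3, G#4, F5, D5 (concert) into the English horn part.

Eb4 C4 D#5 C6 A5

Written C4 sounds as F3 on the English horn, so concert pitches are written a perfect fifth up.
Ab3 -> Eb4
F3 -> C4
G#4 -> D#5
F5 -> C6
D5 -> A5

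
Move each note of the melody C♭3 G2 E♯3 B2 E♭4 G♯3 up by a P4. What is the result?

A perfect fourth up from Cb3 gives Fb3.
G2: a fourth up reaches C, and 5 semitones makes it C3.
A perfect fourth up from E#3 gives A#3.
B2: a fourth up reaches E, and 5 semitones makes it E3.
A perfect fourth up from Eb4 gives Ab4.
G#3 up a perfect fourth is C#4.

Fb3 C3 A#3 E3 Ab4 C#4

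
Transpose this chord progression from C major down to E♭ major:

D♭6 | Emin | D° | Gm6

C major down to E♭ major is a major sixth; each chord root moves by that interval while the quality stays the same.
D♭6: root D♭ down a major sixth → Fb, giving Fb6.
Emin: root E down a major sixth → G, giving Gmin.
D°: root D down a major sixth → F, giving F°.
Gm6: root G down a major sixth → Bb, giving Bbm6.

Fb6 Gmin F° Bbm6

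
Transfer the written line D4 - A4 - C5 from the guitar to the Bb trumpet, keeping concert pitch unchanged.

E3 B3 D4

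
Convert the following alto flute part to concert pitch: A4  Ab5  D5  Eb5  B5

E4 Eb5 A4 Bb4 F#5

Written C4 on the alto flute sounds as G3, a perfect fourth lower; apply that shift to every note.
A4 -> E4
Ab5 -> Eb5
D5 -> A4
Eb5 -> Bb4
B5 -> F#5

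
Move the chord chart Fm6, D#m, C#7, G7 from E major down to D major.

Ebm6 C#m B7 F7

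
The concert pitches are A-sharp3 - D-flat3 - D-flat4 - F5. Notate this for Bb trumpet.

The Bb trumpet sounds a major second below written, so the written part must be a major second above concert — transpose each note up.
A#3 becomes B#3
Db3 becomes Eb3
Db4 becomes Eb4
F5 becomes G5

B#3 Eb3 Eb4 G5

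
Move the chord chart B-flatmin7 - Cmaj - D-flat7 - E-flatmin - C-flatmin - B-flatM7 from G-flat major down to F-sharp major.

A#min7 B#maj C#7 D#min Bmin A#M7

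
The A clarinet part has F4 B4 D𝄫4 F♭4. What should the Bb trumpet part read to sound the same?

E4 A#4 Cb4 Eb4

First find concert pitch: the A clarinet sounds a minor third below written, so F4 B4 D𝄫4 F♭4 sounds D4 G#4 Bbb3 Db4.
Then write for Bb trumpet: it sounds a major second below written, so the part must be a major second above concert.
D4 → E4
G#4 → A#4
Bbb3 → Cb4
Db4 → Eb4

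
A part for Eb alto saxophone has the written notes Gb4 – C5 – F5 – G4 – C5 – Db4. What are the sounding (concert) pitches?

The Eb alto saxophone sounds a major sixth below written, so transpose each written note down a major sixth.
Gb4 becomes Bbb3
C5 becomes Eb4
F5 becomes Ab4
G4 becomes Bb3
C5 becomes Eb4
Db4 becomes Fb3

Bbb3 Eb4 Ab4 Bb3 Eb4 Fb3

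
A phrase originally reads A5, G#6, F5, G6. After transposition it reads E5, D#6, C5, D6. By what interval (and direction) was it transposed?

down a perfect fourth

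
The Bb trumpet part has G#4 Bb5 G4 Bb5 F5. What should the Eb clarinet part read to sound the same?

D#4 F5 D4 F5 C5

First find concert pitch: the Bb trumpet sounds a major second below written, so G#4 Bb5 G4 Bb5 F5 sounds F#4 Ab5 F4 Ab5 Eb5.
Then write for Eb clarinet: it sounds a minor third above written, so the part must be a minor third below concert.
F#4 → D#4
Ab5 → F5
F4 → D4
Ab5 → F5
Eb5 → C5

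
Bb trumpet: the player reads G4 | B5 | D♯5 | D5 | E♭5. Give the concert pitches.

F4 A5 C#5 C5 Db5

The Bb trumpet sounds a major second below written, so transpose each written note down a major second.
G4 gives F4
B5 gives A5
D#5 gives C#5
D5 gives C5
Eb5 gives Db5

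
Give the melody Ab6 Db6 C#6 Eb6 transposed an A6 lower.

Ab6 -> Cbb6
Db6 -> Fbb5
C#6 -> Eb5
Eb6 -> Gbb5

Cbb6 Fbb5 Eb5 Gbb5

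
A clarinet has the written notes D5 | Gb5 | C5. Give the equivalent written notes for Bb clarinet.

C#5 F5 B4

First find concert pitch: the A clarinet sounds a minor third below written, so D5 Gb5 C5 sounds B4 Eb5 A4.
Then write for Bb clarinet: it sounds a major second below written, so the part must be a major second above concert.
B4 → C#5
Eb5 → F5
A4 → B4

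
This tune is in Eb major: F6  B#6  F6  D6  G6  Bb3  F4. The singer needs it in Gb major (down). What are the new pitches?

From Eb down to Gb is a major sixth; apply that to each pitch.
F6 gives Ab5
B#6 gives D#6
F6 gives Ab5
D6 gives F5
G6 gives Bb5
Bb3 gives Db3
F4 gives Ab3

Ab5 D#6 Ab5 F5 Bb5 Db3 Ab3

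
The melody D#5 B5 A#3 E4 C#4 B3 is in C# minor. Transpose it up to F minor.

G5 Eb6 D4 Ab4 F4 Eb4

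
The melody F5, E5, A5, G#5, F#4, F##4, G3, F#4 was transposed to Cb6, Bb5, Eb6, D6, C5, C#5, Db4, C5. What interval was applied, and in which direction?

up a diminished fifth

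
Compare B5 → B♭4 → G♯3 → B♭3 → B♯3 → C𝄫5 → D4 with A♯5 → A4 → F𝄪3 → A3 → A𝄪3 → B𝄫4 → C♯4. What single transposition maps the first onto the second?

down a minor second

From B5 to A#5 is 2 letter names — a second of some quality.
A#5 to B5 is 1 semitone, which makes it a minor second; the second version is lower, so the direction is down.
Checking another pair — D4 → C#4 — gives the same interval.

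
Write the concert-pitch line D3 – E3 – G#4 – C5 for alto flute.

Written C4 sounds as G3 on the alto flute, so concert pitches are written a perfect fourth up.
D3 gives G3
E3 gives A3
G#4 gives C#5
C5 gives F5

G3 A3 C#5 F5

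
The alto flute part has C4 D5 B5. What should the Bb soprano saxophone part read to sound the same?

First find concert pitch: the alto flute sounds a perfect fourth below written, so C4 D5 B5 sounds G3 A4 F#5.
Then write for Bb soprano saxophone: it sounds a major second below written, so the part must be a major second above concert.
G3 → A3
A4 → B4
F#5 → G#5

A3 B4 G#5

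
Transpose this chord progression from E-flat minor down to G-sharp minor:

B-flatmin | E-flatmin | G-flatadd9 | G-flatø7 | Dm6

D#min G#min Badd9 Bø7 F##m6

E-flat minor down to G-sharp minor is a diminished sixth; each chord root moves by that interval while the quality stays the same.
B-flatmin: root B-flat down a diminished sixth → D#, giving D#min.
E-flatmin: root E-flat down a diminished sixth → G#, giving G#min.
G-flatadd9: root G-flat down a diminished sixth → B, giving Badd9.
G-flatø7: root G-flat down a diminished sixth → B, giving Bø7.
Dm6: root D down a diminished sixth → F##, giving F##m6.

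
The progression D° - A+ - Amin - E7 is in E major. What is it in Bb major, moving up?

E major up to Bb major is a diminished fifth; each chord root moves by that interval while the quality stays the same.
D°: root D up a diminished fifth → Ab, giving Ab°.
A+: root A up a diminished fifth → Eb, giving Eb+.
Amin: root A up a diminished fifth → Eb, giving Ebmin.
E7: root E up a diminished fifth → Bb, giving Bb7.

Ab° Eb+ Ebmin Bb7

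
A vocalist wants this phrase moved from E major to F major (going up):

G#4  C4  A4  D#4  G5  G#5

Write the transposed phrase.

E major to F major up is a minor second, so every note moves up by that interval.
G#4 becomes A4
C4 becomes Db4
A4 becomes Bb4
D#4 becomes E4
G5 becomes Ab5
G#5 becomes A5

A4 Db4 Bb4 E4 Ab5 A5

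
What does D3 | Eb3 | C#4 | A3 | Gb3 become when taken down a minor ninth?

C#2 D2 B#2 G#2 F2

D3 to C#2
Eb3 to D2
C#4 to B#2
A3 to G#2
Gb3 to F2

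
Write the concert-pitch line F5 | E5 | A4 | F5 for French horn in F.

C6 B5 E5 C6

The French horn in F sounds a perfect fifth below written, so the written part must be a perfect fifth above concert — transpose each note up.
F5 to C6
E5 to B5
A4 to E5
F5 to C6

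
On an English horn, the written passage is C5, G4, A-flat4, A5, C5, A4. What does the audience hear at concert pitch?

Written C4 on the English horn sounds as F3, a perfect fifth lower; apply that shift to every note.
C5 → F4
G4 → C4
Ab4 → Db4
A5 → D5
C5 → F4
A4 → D4

F4 C4 Db4 D5 F4 D4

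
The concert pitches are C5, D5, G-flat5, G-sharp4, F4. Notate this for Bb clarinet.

The Bb clarinet sounds a major second below written, so the written part must be a major second above concert — transpose each note up.
C5 becomes D5
D5 becomes E5
Gb5 becomes Ab5
G#4 becomes A#4
F4 becomes G4

D5 E5 Ab5 A#4 G4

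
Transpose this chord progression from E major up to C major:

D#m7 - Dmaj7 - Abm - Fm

Bm7 Bbmaj7 Fbm Dbm

E major up to C major is a minor sixth; each chord root moves by that interval while the quality stays the same.
D#m7: root D# up a minor sixth → B, giving Bm7.
Dmaj7: root D up a minor sixth → Bb, giving Bbmaj7.
Abm: root Ab up a minor sixth → Fb, giving Fbm.
Fm: root F up a minor sixth → Db, giving Dbm.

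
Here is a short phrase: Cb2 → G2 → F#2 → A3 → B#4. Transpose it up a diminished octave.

Cbb3 Gb3 F3 Ab4 B5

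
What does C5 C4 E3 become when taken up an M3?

E5 E4 G#3

C5 up a major third is E5.
A major third up from C4 gives E4.
E3 up a major third is G#3.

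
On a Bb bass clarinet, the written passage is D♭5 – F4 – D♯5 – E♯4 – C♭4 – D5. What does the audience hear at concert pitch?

Cb4 Eb3 C#4 D#3 Bbb2 C4

The Bb bass clarinet sounds a major ninth below written, so transpose each written note down a major ninth.
Db5 to Cb4
F4 to Eb3
D#5 to C#4
E#4 to D#3
Cb4 to Bbb2
D5 to C4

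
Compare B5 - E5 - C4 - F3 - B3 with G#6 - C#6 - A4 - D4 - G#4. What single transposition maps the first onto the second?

up a major sixth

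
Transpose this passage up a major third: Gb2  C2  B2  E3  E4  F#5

Gb2 -> Bb2
C2 -> E2
B2 -> D#3
E3 -> G#3
E4 -> G#4
F#5 -> A#5

Bb2 E2 D#3 G#3 G#4 A#5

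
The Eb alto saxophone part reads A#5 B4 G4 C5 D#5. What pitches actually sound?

Written C4 on the Eb alto saxophone sounds as Eb3, a major sixth lower; apply that shift to every note.
A#5 gives C#5
B4 gives D4
G4 gives Bb3
C5 gives Eb4
D#5 gives F#4

C#5 D4 Bb3 Eb4 F#4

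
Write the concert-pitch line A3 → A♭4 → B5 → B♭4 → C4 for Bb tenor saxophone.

B4 Bb5 C#7 C6 D5

The Bb tenor saxophone sounds a major ninth below written, so the written part must be a major ninth above concert — transpose each note up.
A3 becomes B4
Ab4 becomes Bb5
B5 becomes C#7
Bb4 becomes C6
C4 becomes D5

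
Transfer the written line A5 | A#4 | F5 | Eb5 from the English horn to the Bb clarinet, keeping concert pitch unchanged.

E5 E#4 C5 Bb4

First find concert pitch: the English horn sounds a perfect fifth below written, so A5 A#4 F5 Eb5 sounds D5 D#4 Bb4 Ab4.
Then write for Bb clarinet: it sounds a major second below written, so the part must be a major second above concert.
D5 → E5
D#4 → E#4
Bb4 → C5
Ab4 → Bb4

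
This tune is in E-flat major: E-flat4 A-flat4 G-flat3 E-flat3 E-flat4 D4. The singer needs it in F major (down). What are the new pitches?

E-flat major to F major down is a minor seventh, so every note moves down by that interval.
Eb4 becomes F3
Ab4 becomes Bb3
Gb3 becomes Ab2
Eb3 becomes F2
Eb4 becomes F3
D4 becomes E3

F3 Bb3 Ab2 F2 F3 E3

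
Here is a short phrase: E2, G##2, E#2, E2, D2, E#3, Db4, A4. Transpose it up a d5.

Bb2 D#3 B2 Bb2 Ab2 B3 Abb4 Eb5

E2 gives Bb2
G##2 gives D#3
E#2 gives B2
E2 gives Bb2
D2 gives Ab2
E#3 gives B3
Db4 gives Abb4
A4 gives Eb5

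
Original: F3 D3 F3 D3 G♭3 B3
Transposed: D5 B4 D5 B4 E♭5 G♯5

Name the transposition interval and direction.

up a major thirteenth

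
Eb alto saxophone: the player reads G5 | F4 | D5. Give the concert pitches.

Bb4 Ab3 F4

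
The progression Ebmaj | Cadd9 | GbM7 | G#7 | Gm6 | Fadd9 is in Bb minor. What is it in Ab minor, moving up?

Bb minor up to Ab minor is a minor seventh; each chord root moves by that interval while the quality stays the same.
Ebmaj: root Eb up a minor seventh → Db, giving Dbmaj.
Cadd9: root C up a minor seventh → Bb, giving Bbadd9.
GbM7: root Gb up a minor seventh → Fb, giving FbM7.
G#7: root G# up a minor seventh → F#, giving F#7.
Gm6: root G up a minor seventh → F, giving Fm6.
Fadd9: root F up a minor seventh → Eb, giving Ebadd9.

Dbmaj Bbadd9 FbM7 F#7 Fm6 Ebadd9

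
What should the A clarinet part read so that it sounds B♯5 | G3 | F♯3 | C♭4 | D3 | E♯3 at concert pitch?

D#6 Bb3 A3 Ebb4 F3 G#3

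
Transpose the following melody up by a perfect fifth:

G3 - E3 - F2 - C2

D4 B3 C3 G2

G3 -> D4
E3 -> B3
F2 -> C3
C2 -> G2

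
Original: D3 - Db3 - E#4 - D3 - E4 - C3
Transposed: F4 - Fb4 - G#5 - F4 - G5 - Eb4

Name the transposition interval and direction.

up a minor tenth

From D3 to F4 is 10 letter names — a tenth of some quality.
D3 to F4 is 15 semitones, which makes it a minor tenth; the second version is higher, so the direction is up.
Checking another pair — C3 → Eb4 — gives the same interval.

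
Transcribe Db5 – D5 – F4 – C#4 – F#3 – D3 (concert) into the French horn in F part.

Ab5 A5 C5 G#4 C#4 A3

The French horn in F sounds a perfect fifth below written, so the written part must be a perfect fifth above concert — transpose each note up.
Db5 -> Ab5
D5 -> A5
F4 -> C5
C#4 -> G#4
F#3 -> C#4
D3 -> A3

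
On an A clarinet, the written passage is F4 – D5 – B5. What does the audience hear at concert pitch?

D4 B4 G#5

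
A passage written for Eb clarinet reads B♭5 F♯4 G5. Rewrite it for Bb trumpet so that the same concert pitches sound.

First find concert pitch: the Eb clarinet sounds a minor third above written, so B♭5 F♯4 G5 sounds Db6 A4 Bb5.
Then write for Bb trumpet: it sounds a major second below written, so the part must be a major second above concert.
Db6 → Eb6
A4 → B4
Bb5 → C6

Eb6 B4 C6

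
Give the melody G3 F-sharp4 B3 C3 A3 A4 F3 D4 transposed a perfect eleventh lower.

A perfect eleventh down from G3 gives D2.
F#4: an eleventh down reaches C, and 17 semitones makes it C#3.
A perfect eleventh down from B3 gives F#2.
C3 down a perfect eleventh is G1.
A3 down a perfect eleventh is E2.
A perfect eleventh down from A4 gives E3.
A perfect eleventh down from F3 gives C2.
D4: an eleventh down reaches A, and 17 semitones makes it A2.

D2 C#3 F#2 G1 E2 E3 C2 A2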